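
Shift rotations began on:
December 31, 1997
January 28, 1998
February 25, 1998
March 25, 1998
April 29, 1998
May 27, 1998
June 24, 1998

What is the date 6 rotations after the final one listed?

December 30, 1998

All Wednesdays; the gaps (28, 28, 28, 35, 28, 28) vary with month length.
This is the last Wednesday of each month.
July 1998 ends with Wednesday July 29, 1998.
Last Wednesday of August 1998: August 26, 1998.
September 1998 ends with Wednesday September 30, 1998.
October 1998 ends with Wednesday October 28, 1998.
Last Wednesday of November 1998: November 25, 1998.
December 1998 ends with Wednesday December 30, 1998.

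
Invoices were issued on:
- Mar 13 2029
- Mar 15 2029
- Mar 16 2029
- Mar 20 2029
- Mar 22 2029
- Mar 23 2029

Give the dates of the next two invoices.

Every event lands on a Tuesday or Thursday or Friday (gaps cycle 2, 1, 4, 2, 1).
So the schedule is: every Tuesday, Thursday and Friday.
Next Tuesday: Mar 27 2029.
The following Thursday is Mar 29 2029.

Mar 27 2029, Mar 29 2029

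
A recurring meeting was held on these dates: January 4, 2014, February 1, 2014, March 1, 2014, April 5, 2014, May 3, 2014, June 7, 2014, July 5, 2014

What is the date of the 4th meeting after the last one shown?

November 1, 2014

Gaps: 28, 28, 35, 28, 35, 28 days — a mix of 28 and 35. Every date is a Saturday.
Each is the 1st Saturday of its month.
August 2014 — 1st Saturday is August 2, 2014.
September 2014 — 1st Saturday is September 6, 2014.
1st Saturday of October 2014: October 4, 2014.
1st Saturday of November 2014: November 1, 2014.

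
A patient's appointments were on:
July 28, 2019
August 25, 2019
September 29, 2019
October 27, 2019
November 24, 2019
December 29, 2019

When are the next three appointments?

January 26, 2020; February 23, 2020; March 29, 2020

These are Sundays with 28, 35, 28, 28, 35-day gaps.
Each is the final Sunday of its month — September 29, 2019 is past the 28th, so '4th Sunday' doesn't fit.
January 2020 ends with Sunday January 26, 2020.
Last Sunday of February 2020: February 23, 2020.
March 2020 ends with Sunday March 29, 2020.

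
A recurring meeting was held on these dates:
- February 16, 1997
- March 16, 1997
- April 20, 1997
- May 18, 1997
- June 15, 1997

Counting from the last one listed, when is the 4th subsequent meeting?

All dates are Sundays, 28, 35, 28, 28 days apart.
Specifically, the 3rd Sunday of each month.
3rd Sunday of July 1997: July 20, 1997.
August 1997 — 3rd Sunday is August 17, 1997.
September 1997 — 3rd Sunday is September 21, 1997.
October 1997 — 3rd Sunday is October 19, 1997.

October 19, 1997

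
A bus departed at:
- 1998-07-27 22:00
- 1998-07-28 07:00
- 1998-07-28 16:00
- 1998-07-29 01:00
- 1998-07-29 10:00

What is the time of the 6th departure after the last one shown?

1998-07-31 16:00

Gaps: 9, 9, 9, 9 hours — each event is 9 hours after the previous one.
1998-07-29 10:00 + 9 h = 1998-07-29 19:00.
1998-07-29 19:00 + 9 h = 1998-07-30 04:00.
1998-07-30 04:00 + 9 h = 1998-07-30 13:00.
1998-07-30 13:00 + 9 h = 1998-07-30 22:00.
1998-07-30 22:00 + 9 h = 1998-07-31 07:00.
1998-07-31 07:00 + 9 h = 1998-07-31 16:00.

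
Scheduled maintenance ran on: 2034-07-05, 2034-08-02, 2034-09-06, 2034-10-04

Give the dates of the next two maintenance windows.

2034-11-01, 2034-12-06

Gaps: 28, 35, 28 days — a mix of 28 and 35. Every date is a Wednesday.
Each is the 1st Wednesday of its month.
November 2034 — 1st Wednesday is 2034-11-01.
December 2034 — 1st Wednesday is 2034-12-06.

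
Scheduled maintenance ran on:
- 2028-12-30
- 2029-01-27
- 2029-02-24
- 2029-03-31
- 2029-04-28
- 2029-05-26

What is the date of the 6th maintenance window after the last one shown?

2029-11-24

Every date is a Saturday; gaps 28, 28, 35, 28, 28 days.
Each is the last Saturday of its month (at least one falls on the 29th or later, ruling out '4th Saturday').
Last Saturday of June 2029: 2029-06-30.
July 2029 ends with Saturday 2029-07-28.
Last Saturday of August 2029: 2029-08-25.
September 2029 ends with Saturday 2029-09-29.
Last Saturday of October 2029: 2029-10-27.
Last Saturday of November 2029: 2029-11-24.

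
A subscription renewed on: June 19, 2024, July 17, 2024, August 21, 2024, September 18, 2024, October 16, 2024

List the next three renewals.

November 20, 2024; December 18, 2024; January 15, 2025

These are Wednesdays at 28- or 35-day spacing (28, 35, 28, 28).
The pattern: 3rd Wednesday of the month.
November 2024 — 3rd Wednesday is November 20, 2024.
3rd Wednesday of December 2024: December 18, 2024.
3rd Wednesday of January 2025: January 15, 2025.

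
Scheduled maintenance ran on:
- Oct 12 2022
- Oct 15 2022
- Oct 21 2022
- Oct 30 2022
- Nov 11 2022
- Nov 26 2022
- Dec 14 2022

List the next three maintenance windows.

Intervals are 3, 6, 9, 12, 15, 18 days — an arithmetic progression with common difference 3.
Next gap: 21 days. Dec 14 2022 + 21 days = Jan 4 2023.
Next gap: 24 days. Jan 4 2023 + 24 days = Jan 28 2023.
Next gap: 27 days. Jan 28 2023 + 27 days = Feb 24 2023.

Jan 4 2023, Jan 28 2023, Feb 24 2023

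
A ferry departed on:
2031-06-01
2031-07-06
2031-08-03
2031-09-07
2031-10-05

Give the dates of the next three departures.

2031-11-02, 2031-12-07, 2032-01-04

Gaps: 35, 28, 35, 28 days — a mix of 28 and 35. Every date is a Sunday.
Each is the 1st Sunday of its month.
1st Sunday of November 2031: 2031-11-02.
1st Sunday of December 2031: 2031-12-07.
January 2032 — 1st Sunday is 2032-01-04.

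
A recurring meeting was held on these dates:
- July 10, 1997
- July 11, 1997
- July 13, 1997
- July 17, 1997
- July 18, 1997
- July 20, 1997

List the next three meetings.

The gap pattern 1, 2, 4, 1, 2 repeats every 3 events.
These are the Thursdays, Fridays and Sundays of each week.
The following Thursday is July 24, 1997.
Next Friday: July 25, 1997.
Next Sunday: July 27, 1997.

July 24, 1997; July 25, 1997; July 27, 1997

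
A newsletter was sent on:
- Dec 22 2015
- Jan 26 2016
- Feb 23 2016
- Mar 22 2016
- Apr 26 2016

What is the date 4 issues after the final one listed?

All dates are Tuesdays, 35, 28, 28, 35 days apart.
Specifically, the 4th Tuesday of each month.
May 2016 — 4th Tuesday is May 24 2016.
June 2016 — 4th Tuesday is Jun 28 2016.
4th Tuesday of July 2016: Jul 26 2016.
4th Tuesday of August 2016: Aug 23 2016.

Aug 23 2016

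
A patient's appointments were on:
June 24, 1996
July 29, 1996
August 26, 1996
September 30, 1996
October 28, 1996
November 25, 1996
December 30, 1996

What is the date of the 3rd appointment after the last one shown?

March 31, 1997

These are Mondays with 35, 28, 35, 28, 28, 35-day gaps.
Each is the final Monday of its month — July 29, 1996 is past the 28th, so '4th Monday' doesn't fit.
January 1997 ends with Monday January 27, 1997.
Last Monday of February 1997: February 24, 1997.
March 1997 ends with Monday March 31, 1997.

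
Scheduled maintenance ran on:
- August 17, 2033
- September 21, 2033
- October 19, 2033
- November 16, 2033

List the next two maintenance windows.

These are Wednesdays at 28- or 35-day spacing (35, 28, 28).
The pattern: 3rd Wednesday of the month.
December 2033 — 3rd Wednesday is December 21, 2033.
January 2034 — 3rd Wednesday is January 18, 2034.

December 21, 2033; January 18, 2034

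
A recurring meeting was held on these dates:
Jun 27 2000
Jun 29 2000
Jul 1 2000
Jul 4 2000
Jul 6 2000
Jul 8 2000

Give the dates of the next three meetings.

Jul 11 2000, Jul 13 2000, Jul 15 2000

Every event lands on a Tuesday or Thursday or Saturday (gaps cycle 2, 2, 3, 2, 2).
So the schedule is: every Tuesday, Thursday and Saturday.
Next Tuesday: Jul 11 2000.
The following Thursday is Jul 13 2000.
The following Saturday is Jul 15 2000.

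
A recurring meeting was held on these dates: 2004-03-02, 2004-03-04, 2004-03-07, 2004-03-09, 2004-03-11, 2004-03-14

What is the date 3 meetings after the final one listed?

2004-03-21

Gaps: 2, 3, 2, 2, 3 days — not constant, but cyclic with period 3.
The events fall on every Tuesday, Thursday and Sunday.
The following Tuesday is 2004-03-16.
Next Thursday: 2004-03-18.
Next Sunday: 2004-03-21.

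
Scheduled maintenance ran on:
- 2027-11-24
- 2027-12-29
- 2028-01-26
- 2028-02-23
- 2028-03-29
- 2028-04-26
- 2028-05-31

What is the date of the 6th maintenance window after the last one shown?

These are Wednesdays with 35, 28, 28, 35, 28, 35-day gaps.
Each is the final Wednesday of its month — 2027-12-29 is past the 28th, so '4th Wednesday' doesn't fit.
June 2028 ends with Wednesday 2028-06-28.
July 2028 ends with Wednesday 2028-07-26.
Last Wednesday of August 2028: 2028-08-30.
Last Wednesday of September 2028: 2028-09-27.
Last Wednesday of October 2028: 2028-10-25.
November 2028 ends with Wednesday 2028-11-29.

2028-11-29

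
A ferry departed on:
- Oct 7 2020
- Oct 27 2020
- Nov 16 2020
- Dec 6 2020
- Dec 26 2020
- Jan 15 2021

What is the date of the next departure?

Feb 4 2021

The spacing is 20, 20, 20, 20, 20 days — always 20 days.
Jan 15 2021 + 20 days = Feb 4 2021.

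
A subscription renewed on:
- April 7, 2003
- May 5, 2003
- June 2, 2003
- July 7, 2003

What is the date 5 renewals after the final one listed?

All dates are Mondays, 28, 28, 35 days apart.
Specifically, the 1st Monday of each month.
August 2003 — 1st Monday is August 4, 2003.
1st Monday of September 2003: September 1, 2003.
October 2003 — 1st Monday is October 6, 2003.
1st Monday of November 2003: November 3, 2003.
December 2003 — 1st Monday is December 1, 2003.

December 1, 2003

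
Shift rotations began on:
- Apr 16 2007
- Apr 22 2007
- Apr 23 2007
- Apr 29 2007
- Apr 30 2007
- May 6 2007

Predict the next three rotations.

May 7 2007, May 13 2007, May 14 2007

Every event lands on a Monday or Sunday (gaps cycle 6, 1, 6, 1, 6).
So the schedule is: every Monday and Sunday.
The following Monday is May 7 2007.
The following Sunday is May 13 2007.
The following Monday is May 14 2007.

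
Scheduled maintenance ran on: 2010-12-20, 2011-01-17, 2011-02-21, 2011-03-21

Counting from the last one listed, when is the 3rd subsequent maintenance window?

All dates are Mondays, 28, 35, 28 days apart.
Specifically, the 3rd Monday of each month.
April 2011 — 3rd Monday is 2011-04-18.
May 2011 — 3rd Monday is 2011-05-16.
3rd Monday of June 2011: 2011-06-20.

2011-06-20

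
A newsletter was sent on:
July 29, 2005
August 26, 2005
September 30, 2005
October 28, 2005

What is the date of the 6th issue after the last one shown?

April 28, 2006

Every date is a Friday; gaps 28, 35, 28 days.
Each is the last Friday of its month (at least one falls on the 29th or later, ruling out '4th Friday').
November 2005 ends with Friday November 25, 2005.
Last Friday of December 2005: December 30, 2005.
January 2006 ends with Friday January 27, 2006.
February 2006 ends with Friday February 24, 2006.
Last Friday of March 2006: March 31, 2006.
April 2006 ends with Friday April 28, 2006.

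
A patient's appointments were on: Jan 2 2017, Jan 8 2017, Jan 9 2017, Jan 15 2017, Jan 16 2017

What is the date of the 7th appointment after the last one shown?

Feb 12 2017

Gaps: 6, 1, 6, 1 days — not constant, but cyclic with period 2.
The events fall on every Monday and Sunday.
The following Sunday is Jan 22 2017.
Next Monday: Jan 23 2017.
The following Sunday is Jan 29 2017.
Next Monday: Jan 30 2017.
The following Sunday is Feb 5 2017.
Next Monday: Feb 6 2017.
The following Sunday is Feb 12 2017.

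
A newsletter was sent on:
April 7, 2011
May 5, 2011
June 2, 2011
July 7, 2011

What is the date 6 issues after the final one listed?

January 5, 2012

All dates are Thursdays, 28, 28, 35 days apart.
Specifically, the 1st Thursday of each month.
August 2011 — 1st Thursday is August 4, 2011.
September 2011 — 1st Thursday is September 1, 2011.
October 2011 — 1st Thursday is October 6, 2011.
November 2011 — 1st Thursday is November 3, 2011.
December 2011 — 1st Thursday is December 1, 2011.
1st Thursday of January 2012: January 5, 2012.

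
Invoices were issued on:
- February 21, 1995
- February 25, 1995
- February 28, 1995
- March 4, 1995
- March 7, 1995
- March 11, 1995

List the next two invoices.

March 14, 1995; March 18, 1995

Gaps: 4, 3, 4, 3, 4 days — not constant, but cyclic with period 2.
The events fall on every Tuesday and Saturday.
Next Tuesday: March 14, 1995.
The following Saturday is March 18, 1995.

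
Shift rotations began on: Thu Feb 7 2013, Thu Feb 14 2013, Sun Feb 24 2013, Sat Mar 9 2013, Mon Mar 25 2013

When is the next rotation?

Intervals are 7, 10, 13, 16 days — an arithmetic progression with common difference 3.
Next gap: 19 days. Mon Mar 25 2013 + 19 days = Sat Apr 13 2013.

Sat Apr 13 2013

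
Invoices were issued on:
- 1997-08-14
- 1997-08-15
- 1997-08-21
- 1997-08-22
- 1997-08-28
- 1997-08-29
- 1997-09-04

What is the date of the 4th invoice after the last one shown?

1997-09-18

Gaps: 1, 6, 1, 6, 1, 6 days — not constant, but cyclic with period 2.
The events fall on every Thursday and Friday.
The following Friday is 1997-09-05.
The following Thursday is 1997-09-11.
The following Friday is 1997-09-12.
Next Thursday: 1997-09-18.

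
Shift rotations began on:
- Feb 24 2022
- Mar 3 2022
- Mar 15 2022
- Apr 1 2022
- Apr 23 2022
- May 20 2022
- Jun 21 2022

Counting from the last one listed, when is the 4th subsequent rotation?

Dec 16 2022

Intervals are 7, 12, 17, 22, 27, 32 days — an arithmetic progression with common difference 5.
Next gap: 37 days. Jun 21 2022 + 37 days = Jul 28 2022.
Next gap: 42 days. Jul 28 2022 + 42 days = Sep 8 2022.
Next gap: 47 days. Sep 8 2022 + 47 days = Oct 25 2022.
Next gap: 52 days. Oct 25 2022 + 52 days = Dec 16 2022.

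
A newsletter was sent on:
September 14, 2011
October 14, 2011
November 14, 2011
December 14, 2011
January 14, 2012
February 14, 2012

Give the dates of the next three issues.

March 14, 2012; April 14, 2012; May 14, 2012

The day-of-month is always 14 (30, 31, 30, 31, 31 days between events).
So this recurs on the 14th of each month.
March 2012: March 14, 2012.
April 2012: April 14, 2012.
Next: May 2012 → May 14, 2012.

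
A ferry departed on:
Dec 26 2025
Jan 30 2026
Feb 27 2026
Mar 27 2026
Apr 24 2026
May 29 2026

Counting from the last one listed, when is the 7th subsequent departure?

Dec 25 2026

These are Fridays with 35, 28, 28, 28, 35-day gaps.
Each is the final Friday of its month — Jan 30 2026 is past the 28th, so '4th Friday' doesn't fit.
Last Friday of June 2026: Jun 26 2026.
Last Friday of July 2026: Jul 31 2026.
August 2026 ends with Friday Aug 28 2026.
September 2026 ends with Friday Sep 25 2026.
Last Friday of October 2026: Oct 30 2026.
November 2026 ends with Friday Nov 27 2026.
Last Friday of December 2026: Dec 25 2026.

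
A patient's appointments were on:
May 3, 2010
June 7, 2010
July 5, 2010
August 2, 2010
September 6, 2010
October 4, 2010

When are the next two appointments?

All dates are Mondays, 35, 28, 28, 35, 28 days apart.
Specifically, the 1st Monday of each month.
November 2010 — 1st Monday is November 1, 2010.
1st Monday of December 2010: December 6, 2010.

November 1, 2010; December 6, 2010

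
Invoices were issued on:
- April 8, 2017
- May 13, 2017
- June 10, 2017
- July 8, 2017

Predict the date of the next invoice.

August 12, 2017

All dates are Saturdays, 35, 28, 28 days apart.
Specifically, the 2nd Saturday of each month.
2nd Saturday of August 2017: August 12, 2017.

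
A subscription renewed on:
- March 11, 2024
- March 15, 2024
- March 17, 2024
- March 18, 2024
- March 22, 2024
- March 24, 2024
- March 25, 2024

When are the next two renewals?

March 29, 2024; March 31, 2024

Gaps: 4, 2, 1, 4, 2, 1 days — not constant, but cyclic with period 3.
The events fall on every Monday, Friday and Sunday.
The following Friday is March 29, 2024.
The following Sunday is March 31, 2024.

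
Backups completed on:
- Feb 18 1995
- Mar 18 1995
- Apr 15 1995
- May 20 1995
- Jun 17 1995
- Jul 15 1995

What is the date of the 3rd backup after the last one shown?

These are Saturdays at 28- or 35-day spacing (28, 28, 35, 28, 28).
The pattern: 3rd Saturday of the month.
August 1995 — 3rd Saturday is Aug 19 1995.
September 1995 — 3rd Saturday is Sep 16 1995.
October 1995 — 3rd Saturday is Oct 21 1995.

Oct 21 1995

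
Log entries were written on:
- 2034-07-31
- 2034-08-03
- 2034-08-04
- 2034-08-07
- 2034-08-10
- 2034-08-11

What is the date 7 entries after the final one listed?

2034-08-28

Every event lands on a Monday or Thursday or Friday (gaps cycle 3, 1, 3, 3, 1).
So the schedule is: every Monday, Thursday and Friday.
Next Monday: 2034-08-14.
Next Thursday: 2034-08-17.
Next Friday: 2034-08-18.
Next Monday: 2034-08-21.
Next Thursday: 2034-08-24.
Next Friday: 2034-08-25.
Next Monday: 2034-08-28.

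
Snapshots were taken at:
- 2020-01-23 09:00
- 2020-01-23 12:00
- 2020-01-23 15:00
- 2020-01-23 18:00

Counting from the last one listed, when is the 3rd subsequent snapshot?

2020-01-24 03:00

Gaps: 3, 3, 3 hours — each event is 3 hours after the previous one.
2020-01-23 18:00 + 3 h = 2020-01-23 21:00.
2020-01-23 21:00 + 3 h = 2020-01-24 00:00.
2020-01-24 00:00 + 3 h = 2020-01-24 03:00.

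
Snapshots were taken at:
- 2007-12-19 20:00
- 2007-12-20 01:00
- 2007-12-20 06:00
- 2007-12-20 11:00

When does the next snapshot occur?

The interval is a steady 5 hours (5, 5, 5).
2007-12-20 11:00 + 5 h = 2007-12-20 16:00.

2007-12-20 16:00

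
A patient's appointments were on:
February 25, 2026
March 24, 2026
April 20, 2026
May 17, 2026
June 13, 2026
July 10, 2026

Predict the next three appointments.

August 6, 2026; September 2, 2026; September 29, 2026

The spacing is 27, 27, 27, 27, 27 days — always 27 days.
July 10, 2026 + 27 days = August 6, 2026.
August 6, 2026 + 27 days = September 2, 2026.
September 2, 2026 + 27 days = September 29, 2026.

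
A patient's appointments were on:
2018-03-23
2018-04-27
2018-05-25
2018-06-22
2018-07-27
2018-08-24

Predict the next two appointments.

Gaps: 35, 28, 28, 35, 28 days — a mix of 28 and 35. Every date is a Friday.
Each is the 4th Friday of its month.
September 2018 — 4th Friday is 2018-09-28.
4th Friday of October 2018: 2018-10-26.

2018-09-28, 2018-10-26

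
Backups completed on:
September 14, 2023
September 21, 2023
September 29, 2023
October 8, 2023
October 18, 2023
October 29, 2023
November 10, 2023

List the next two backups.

November 23, 2023; December 7, 2023

Intervals are 7, 8, 9, 10, 11, 12 days — an arithmetic progression with common difference 1.
Next gap: 13 days. November 10, 2023 + 13 days = November 23, 2023.
Next gap: 14 days. November 23, 2023 + 14 days = December 7, 2023.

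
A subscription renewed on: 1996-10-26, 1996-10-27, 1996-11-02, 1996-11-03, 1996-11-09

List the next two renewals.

Every event lands on a Saturday or Sunday (gaps cycle 1, 6, 1, 6).
So the schedule is: every Saturday and Sunday.
Next Sunday: 1996-11-10.
The following Saturday is 1996-11-16.

1996-11-10, 1996-11-16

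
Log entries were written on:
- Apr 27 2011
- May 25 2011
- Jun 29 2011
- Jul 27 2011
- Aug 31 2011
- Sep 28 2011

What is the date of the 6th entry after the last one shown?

These are Wednesdays with 28, 35, 28, 35, 28-day gaps.
Each is the final Wednesday of its month — Jun 29 2011 is past the 28th, so '4th Wednesday' doesn't fit.
October 2011 ends with Wednesday Oct 26 2011.
Last Wednesday of November 2011: Nov 30 2011.
December 2011 ends with Wednesday Dec 28 2011.
Last Wednesday of January 2012: Jan 25 2012.
Last Wednesday of February 2012: Feb 29 2012.
Last Wednesday of March 2012: Mar 28 2012.

Mar 28 2012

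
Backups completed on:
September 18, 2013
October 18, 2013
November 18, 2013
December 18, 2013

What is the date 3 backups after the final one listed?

The day-of-month is always 18 (30, 31, 30 days between events).
So this recurs on the 18th of each month.
January 2014: January 18, 2014.
Next: February 2014 → February 18, 2014.
Next: March 2014 → March 18, 2014.

March 18, 2014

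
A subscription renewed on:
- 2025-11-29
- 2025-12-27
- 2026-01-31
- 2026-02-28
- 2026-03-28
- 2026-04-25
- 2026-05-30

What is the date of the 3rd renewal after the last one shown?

2026-08-29

These are Saturdays with 28, 35, 28, 28, 28, 35-day gaps.
Each is the final Saturday of its month — 2025-11-29 is past the 28th, so '4th Saturday' doesn't fit.
June 2026 ends with Saturday 2026-06-27.
July 2026 ends with Saturday 2026-07-25.
August 2026 ends with Saturday 2026-08-29.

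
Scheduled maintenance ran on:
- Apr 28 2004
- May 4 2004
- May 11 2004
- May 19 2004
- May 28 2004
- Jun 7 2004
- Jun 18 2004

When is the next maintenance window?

Intervals are 6, 7, 8, 9, 10, 11 days — an arithmetic progression with common difference 1.
Next gap: 12 days. Jun 18 2004 + 12 days = Jun 30 2004.

Jun 30 2004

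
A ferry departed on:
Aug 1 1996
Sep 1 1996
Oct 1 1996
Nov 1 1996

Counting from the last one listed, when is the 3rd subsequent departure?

Feb 1 1997

Gaps: 31, 30, 31 days — not constant. Every event is on the 1st of the month.
Pattern: the 1st of each month.
Next: December 1996 → Dec 1 1996.
January 1997: Jan 1 1997.
Next: February 1997 → Feb 1 1997.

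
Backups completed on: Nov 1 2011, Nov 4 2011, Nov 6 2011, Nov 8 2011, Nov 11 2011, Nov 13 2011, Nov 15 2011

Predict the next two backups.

Every event lands on a Tuesday or Friday or Sunday (gaps cycle 3, 2, 2, 3, 2, 2).
So the schedule is: every Tuesday, Friday and Sunday.
The following Friday is Nov 18 2011.
Next Sunday: Nov 20 2011.

Nov 18 2011, Nov 20 2011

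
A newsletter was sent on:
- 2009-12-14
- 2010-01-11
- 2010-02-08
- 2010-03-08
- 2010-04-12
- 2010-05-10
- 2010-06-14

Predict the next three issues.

2010-07-12, 2010-08-09, 2010-09-13

All dates are Mondays, 28, 28, 28, 35, 28, 35 days apart.
Specifically, the 2nd Monday of each month.
July 2010 — 2nd Monday is 2010-07-12.
August 2010 — 2nd Monday is 2010-08-09.
September 2010 — 2nd Monday is 2010-09-13.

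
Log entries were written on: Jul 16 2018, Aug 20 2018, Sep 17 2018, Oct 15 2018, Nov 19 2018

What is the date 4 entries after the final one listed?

All dates are Mondays, 35, 28, 28, 35 days apart.
Specifically, the 3rd Monday of each month.
December 2018 — 3rd Monday is Dec 17 2018.
3rd Monday of January 2019: Jan 21 2019.
February 2019 — 3rd Monday is Feb 18 2019.
3rd Monday of March 2019: Mar 18 2019.

Mar 18 2019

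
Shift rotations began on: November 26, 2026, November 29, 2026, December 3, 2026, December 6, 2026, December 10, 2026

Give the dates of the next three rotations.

December 13, 2026; December 17, 2026; December 20, 2026

Gaps: 3, 4, 3, 4 days — not constant, but cyclic with period 2.
The events fall on every Thursday and Sunday.
The following Sunday is December 13, 2026.
Next Thursday: December 17, 2026.
The following Sunday is December 20, 2026.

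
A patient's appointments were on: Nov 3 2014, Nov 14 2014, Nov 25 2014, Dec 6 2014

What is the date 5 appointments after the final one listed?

Every event comes 11 days after the last (11, 11, 11).
Dec 6 2014 + 11 days = Dec 17 2014.
Dec 17 2014 + 11 days = Dec 28 2014.
Dec 28 2014 + 11 days = Jan 8 2015.
Jan 8 2015 + 11 days = Jan 19 2015.
Jan 19 2015 + 11 days = Jan 30 2015.

Jan 30 2015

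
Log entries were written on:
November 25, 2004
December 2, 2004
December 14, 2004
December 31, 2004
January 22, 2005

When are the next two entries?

February 18, 2005; March 22, 2005

Gaps: 7, 12, 17, 22 days — each gap is 5 larger than the previous one.
Next gap: 27 days. January 22, 2005 + 27 days = February 18, 2005.
Next gap: 32 days. February 18, 2005 + 32 days = March 22, 2005.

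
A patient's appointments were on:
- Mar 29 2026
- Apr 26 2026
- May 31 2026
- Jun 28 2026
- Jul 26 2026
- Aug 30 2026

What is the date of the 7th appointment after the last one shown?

These are Sundays with 28, 35, 28, 28, 35-day gaps.
Each is the final Sunday of its month — Mar 29 2026 is past the 28th, so '4th Sunday' doesn't fit.
September 2026 ends with Sunday Sep 27 2026.
Last Sunday of October 2026: Oct 25 2026.
November 2026 ends with Sunday Nov 29 2026.
December 2026 ends with Sunday Dec 27 2026.
Last Sunday of January 2027: Jan 31 2027.
February 2027 ends with Sunday Feb 28 2027.
March 2027 ends with Sunday Mar 28 2027.

Mar 28 2027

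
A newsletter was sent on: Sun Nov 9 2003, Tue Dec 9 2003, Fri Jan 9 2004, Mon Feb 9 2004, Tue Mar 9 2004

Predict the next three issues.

Gaps: 30, 31, 31, 29 days — not constant. Every event is on the 9th of the month.
Pattern: the 9th of each month.
April 2004: Fri Apr 9 2004.
May 2004: Sun May 9 2004.
Next: June 2004 → Wed Jun 9 2004.

Fri Apr 9 2004, Sun May 9 2004, Wed Jun 9 2004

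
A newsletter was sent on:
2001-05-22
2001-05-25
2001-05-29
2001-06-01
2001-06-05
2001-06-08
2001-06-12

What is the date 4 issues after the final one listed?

The gap pattern 3, 4, 3, 4, 3, 4 repeats every 2 events.
These are the Tuesdays and Fridays of each week.
Next Friday: 2001-06-15.
Next Tuesday: 2001-06-19.
The following Friday is 2001-06-22.
Next Tuesday: 2001-06-26.

2001-06-26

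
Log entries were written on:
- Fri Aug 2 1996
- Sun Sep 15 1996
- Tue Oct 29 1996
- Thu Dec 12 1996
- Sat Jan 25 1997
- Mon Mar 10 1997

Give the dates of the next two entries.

The spacing is 44, 44, 44, 44, 44 days — always 44 days.
Mon Mar 10 1997 + 44 days = Wed Apr 23 1997.
Wed Apr 23 1997 + 44 days = Fri Jun 6 1997.

Wed Apr 23 1997, Fri Jun 6 1997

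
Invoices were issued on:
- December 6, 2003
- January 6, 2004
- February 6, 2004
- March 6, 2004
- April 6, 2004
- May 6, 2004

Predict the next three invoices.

Each date is the 6th; the gaps (31, 31, 29, 31, 30) track the month lengths.
The rule is the 6th of each month.
Next: June 2004 → June 6, 2004.
Next: July 2004 → July 6, 2004.
Next: August 2004 → August 6, 2004.

June 6, 2004; July 6, 2004; August 6, 2004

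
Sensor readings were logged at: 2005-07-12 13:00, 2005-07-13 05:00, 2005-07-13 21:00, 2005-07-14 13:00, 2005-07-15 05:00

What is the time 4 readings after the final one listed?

2005-07-17 21:00

Gaps: 16, 16, 16, 16 hours — each event is 16 hours after the previous one.
2005-07-15 05:00 + 16 h = 2005-07-15 21:00.
2005-07-15 21:00 + 16 h = 2005-07-16 13:00.
2005-07-16 13:00 + 16 h = 2005-07-17 05:00.
2005-07-17 05:00 + 16 h = 2005-07-17 21:00.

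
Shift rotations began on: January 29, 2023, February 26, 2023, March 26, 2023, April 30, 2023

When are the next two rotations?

May 28, 2023; June 25, 2023

These are Sundays with 28, 28, 35-day gaps.
Each is the final Sunday of its month — January 29, 2023 is past the 28th, so '4th Sunday' doesn't fit.
May 2023 ends with Sunday May 28, 2023.
June 2023 ends with Sunday June 25, 2023.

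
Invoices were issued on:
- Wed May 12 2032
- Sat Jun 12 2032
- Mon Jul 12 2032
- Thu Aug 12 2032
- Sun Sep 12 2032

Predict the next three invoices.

Tue Oct 12 2032, Fri Nov 12 2032, Sun Dec 12 2032

Each date is the 12th; the gaps (31, 30, 31, 31) track the month lengths.
The rule is the 12th of each month.
October 2032: Tue Oct 12 2032.
Next: November 2032 → Fri Nov 12 2032.
Next: December 2032 → Sun Dec 12 2032.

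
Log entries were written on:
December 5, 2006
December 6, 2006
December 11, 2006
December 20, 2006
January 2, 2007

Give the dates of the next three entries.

The spacing grows by 4 each time: 1, 5, 9, 13 days.
Next gap: 17 days. January 2, 2007 + 17 days = January 19, 2007.
Next gap: 21 days. January 19, 2007 + 21 days = February 9, 2007.
Next gap: 25 days. February 9, 2007 + 25 days = March 6, 2007.

January 19, 2007; February 9, 2007; March 6, 2007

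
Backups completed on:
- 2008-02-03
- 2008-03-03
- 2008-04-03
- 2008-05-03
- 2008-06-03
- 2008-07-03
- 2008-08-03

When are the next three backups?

Gaps: 29, 31, 30, 31, 30, 31 days — not constant. Every event is on the 3rd of the month.
Pattern: the 3rd of each month.
Next: September 2008 → 2008-09-03.
October 2008: 2008-10-03.
Next: November 2008 → 2008-11-03.

2008-09-03, 2008-10-03, 2008-11-03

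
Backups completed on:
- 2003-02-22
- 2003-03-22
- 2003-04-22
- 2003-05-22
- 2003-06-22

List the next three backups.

2003-07-22, 2003-08-22, 2003-09-22

Gaps: 28, 31, 30, 31 days — not constant. Every event is on the 22nd of the month.
Pattern: the 22nd of each month.
Next: July 2003 → 2003-07-22.
Next: August 2003 → 2003-08-22.
September 2003: 2003-09-22.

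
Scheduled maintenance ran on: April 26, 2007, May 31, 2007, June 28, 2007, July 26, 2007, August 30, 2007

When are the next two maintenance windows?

These are Thursdays with 35, 28, 28, 35-day gaps.
Each is the final Thursday of its month — May 31, 2007 is past the 28th, so '4th Thursday' doesn't fit.
Last Thursday of September 2007: September 27, 2007.
October 2007 ends with Thursday October 25, 2007.

September 27, 2007; October 25, 2007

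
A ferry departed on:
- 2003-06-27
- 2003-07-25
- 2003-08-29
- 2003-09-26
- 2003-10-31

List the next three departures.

All Fridays; the gaps (28, 35, 28, 35) vary with month length.
This is the last Friday of each month.
Last Friday of November 2003: 2003-11-28.
Last Friday of December 2003: 2003-12-26.
January 2004 ends with Friday 2004-01-30.

2003-11-28, 2003-12-26, 2004-01-30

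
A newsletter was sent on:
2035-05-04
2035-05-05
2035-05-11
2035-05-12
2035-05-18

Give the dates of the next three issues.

Gaps: 1, 6, 1, 6 days — not constant, but cyclic with period 2.
The events fall on every Friday and Saturday.
The following Saturday is 2035-05-19.
The following Friday is 2035-05-25.
Next Saturday: 2035-05-26.

2035-05-19, 2035-05-25, 2035-05-26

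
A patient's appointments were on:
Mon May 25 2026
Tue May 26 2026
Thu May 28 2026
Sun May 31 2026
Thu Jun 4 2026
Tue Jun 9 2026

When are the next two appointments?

Mon Jun 15 2026, Mon Jun 22 2026

The spacing grows by 1 each time: 1, 2, 3, 4, 5 days.
Next gap: 6 days. Tue Jun 9 2026 + 6 days = Mon Jun 15 2026.
Next gap: 7 days. Mon Jun 15 2026 + 7 days = Mon Jun 22 2026.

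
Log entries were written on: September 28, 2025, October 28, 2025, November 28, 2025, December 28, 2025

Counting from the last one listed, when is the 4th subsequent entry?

The day-of-month is always 28 (30, 31, 30 days between events).
So this recurs on the 28th of each month.
Next: January 2026 → January 28, 2026.
Next: February 2026 → February 28, 2026.
March 2026: March 28, 2026.
Next: April 2026 → April 28, 2026.

April 28, 2026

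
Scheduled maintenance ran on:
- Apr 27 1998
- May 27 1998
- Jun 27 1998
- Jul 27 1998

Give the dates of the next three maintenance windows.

The day-of-month is always 27 (30, 31, 30 days between events).
So this recurs on the 27th of each month.
August 1998: Aug 27 1998.
September 1998: Sep 27 1998.
October 1998: Oct 27 1998.

Aug 27 1998, Sep 27 1998, Oct 27 1998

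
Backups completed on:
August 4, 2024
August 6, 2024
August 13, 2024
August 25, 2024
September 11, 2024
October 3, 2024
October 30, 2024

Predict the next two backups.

Intervals are 2, 7, 12, 17, 22, 27 days — an arithmetic progression with common difference 5.
Next gap: 32 days. October 30, 2024 + 32 days = December 1, 2024.
Next gap: 37 days. December 1, 2024 + 37 days = January 7, 2025.

December 1, 2024; January 7, 2025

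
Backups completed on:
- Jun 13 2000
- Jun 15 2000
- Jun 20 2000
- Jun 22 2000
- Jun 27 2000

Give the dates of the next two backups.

Every event lands on a Tuesday or Thursday (gaps cycle 2, 5, 2, 5).
So the schedule is: every Tuesday and Thursday.
The following Thursday is Jun 29 2000.
The following Tuesday is Jul 4 2000.

Jun 29 2000, Jul 4 2000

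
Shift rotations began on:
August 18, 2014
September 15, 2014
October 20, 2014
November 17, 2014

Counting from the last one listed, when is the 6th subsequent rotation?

Gaps: 28, 35, 28 days — a mix of 28 and 35. Every date is a Monday.
Each is the 3rd Monday of its month.
December 2014 — 3rd Monday is December 15, 2014.
January 2015 — 3rd Monday is January 19, 2015.
February 2015 — 3rd Monday is February 16, 2015.
3rd Monday of March 2015: March 16, 2015.
April 2015 — 3rd Monday is April 20, 2015.
3rd Monday of May 2015: May 18, 2015.

May 18, 2015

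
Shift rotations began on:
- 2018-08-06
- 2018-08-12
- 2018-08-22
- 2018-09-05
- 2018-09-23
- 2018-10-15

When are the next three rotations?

2018-11-10, 2018-12-10, 2019-01-13

Intervals are 6, 10, 14, 18, 22 days — an arithmetic progression with common difference 4.
Next gap: 26 days. 2018-10-15 + 26 days = 2018-11-10.
Next gap: 30 days. 2018-11-10 + 30 days = 2018-12-10.
Next gap: 34 days. 2018-12-10 + 34 days = 2019-01-13.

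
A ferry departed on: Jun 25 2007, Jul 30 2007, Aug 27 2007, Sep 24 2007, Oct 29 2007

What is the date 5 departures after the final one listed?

These are Mondays with 35, 28, 28, 35-day gaps.
Each is the final Monday of its month — Jul 30 2007 is past the 28th, so '4th Monday' doesn't fit.
Last Monday of November 2007: Nov 26 2007.
Last Monday of December 2007: Dec 31 2007.
Last Monday of January 2008: Jan 28 2008.
Last Monday of February 2008: Feb 25 2008.
Last Monday of March 2008: Mar 31 2008.

Mar 31 2008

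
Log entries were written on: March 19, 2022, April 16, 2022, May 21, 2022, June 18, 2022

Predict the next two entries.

Gaps: 28, 35, 28 days — a mix of 28 and 35. Every date is a Saturday.
Each is the 3rd Saturday of its month.
July 2022 — 3rd Saturday is July 16, 2022.
3rd Saturday of August 2022: August 20, 2022.

July 16, 2022; August 20, 2022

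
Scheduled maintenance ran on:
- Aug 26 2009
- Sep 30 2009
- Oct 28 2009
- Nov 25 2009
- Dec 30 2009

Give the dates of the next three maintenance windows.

Jan 27 2010, Feb 24 2010, Mar 31 2010

All Wednesdays; the gaps (35, 28, 28, 35) vary with month length.
This is the last Wednesday of each month.
January 2010 ends with Wednesday Jan 27 2010.
February 2010 ends with Wednesday Feb 24 2010.
Last Wednesday of March 2010: Mar 31 2010.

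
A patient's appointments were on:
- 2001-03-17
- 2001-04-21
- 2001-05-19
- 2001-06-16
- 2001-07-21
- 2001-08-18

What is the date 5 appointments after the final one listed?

2002-01-19

Gaps: 35, 28, 28, 35, 28 days — a mix of 28 and 35. Every date is a Saturday.
Each is the 3rd Saturday of its month.
3rd Saturday of September 2001: 2001-09-15.
October 2001 — 3rd Saturday is 2001-10-20.
3rd Saturday of November 2001: 2001-11-17.
3rd Saturday of December 2001: 2001-12-15.
3rd Saturday of January 2002: 2002-01-19.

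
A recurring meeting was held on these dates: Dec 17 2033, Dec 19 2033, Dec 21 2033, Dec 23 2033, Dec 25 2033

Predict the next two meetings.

Dec 27 2033, Dec 29 2033

Gaps between consecutive events: 2, 2, 2, 2 days — a constant 2-day interval.
Dec 25 2033 + 2 days = Dec 27 2033.
Dec 27 2033 + 2 days = Dec 29 2033.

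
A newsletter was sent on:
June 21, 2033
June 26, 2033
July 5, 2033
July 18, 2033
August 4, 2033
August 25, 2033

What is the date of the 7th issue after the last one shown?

May 11, 2034

Intervals are 5, 9, 13, 17, 21 days — an arithmetic progression with common difference 4.
Next gap: 25 days. August 25, 2033 + 25 days = September 19, 2033.
Next gap: 29 days. September 19, 2033 + 29 days = October 18, 2033.
Next gap: 33 days. October 18, 2033 + 33 days = November 20, 2033.
Next gap: 37 days. November 20, 2033 + 37 days = December 27, 2033.
Next gap: 41 days. December 27, 2033 + 41 days = February 6, 2034.
Next gap: 45 days. February 6, 2034 + 45 days = March 23, 2034.
Next gap: 49 days. March 23, 2034 + 49 days = May 11, 2034.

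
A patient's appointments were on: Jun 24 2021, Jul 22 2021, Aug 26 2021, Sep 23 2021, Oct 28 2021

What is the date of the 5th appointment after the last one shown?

Mar 24 2022

Gaps: 28, 35, 28, 35 days — a mix of 28 and 35. Every date is a Thursday.
Each is the 4th Thursday of its month.
4th Thursday of November 2021: Nov 25 2021.
4th Thursday of December 2021: Dec 23 2021.
4th Thursday of January 2022: Jan 27 2022.
February 2022 — 4th Thursday is Feb 24 2022.
4th Thursday of March 2022: Mar 24 2022.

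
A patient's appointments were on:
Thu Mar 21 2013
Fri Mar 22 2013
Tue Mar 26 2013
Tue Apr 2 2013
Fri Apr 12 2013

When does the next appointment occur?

Thu Apr 25 2013

The spacing grows by 3 each time: 1, 4, 7, 10 days.
Next gap: 13 days. Fri Apr 12 2013 + 13 days = Thu Apr 25 2013.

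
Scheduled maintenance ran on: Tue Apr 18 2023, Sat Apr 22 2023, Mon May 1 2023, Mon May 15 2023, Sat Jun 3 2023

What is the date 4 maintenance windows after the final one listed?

Sat Oct 7 2023

Gaps: 4, 9, 14, 19 days — each gap is 5 larger than the previous one.
Next gap: 24 days. Sat Jun 3 2023 + 24 days = Tue Jun 27 2023.
Next gap: 29 days. Tue Jun 27 2023 + 29 days = Wed Jul 26 2023.
Next gap: 34 days. Wed Jul 26 2023 + 34 days = Tue Aug 29 2023.
Next gap: 39 days. Tue Aug 29 2023 + 39 days = Sat Oct 7 2023.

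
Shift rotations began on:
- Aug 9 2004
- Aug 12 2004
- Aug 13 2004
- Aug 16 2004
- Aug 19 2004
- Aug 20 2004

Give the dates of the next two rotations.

Every event lands on a Monday or Thursday or Friday (gaps cycle 3, 1, 3, 3, 1).
So the schedule is: every Monday, Thursday and Friday.
The following Monday is Aug 23 2004.
Next Thursday: Aug 26 2004.

Aug 23 2004, Aug 26 2004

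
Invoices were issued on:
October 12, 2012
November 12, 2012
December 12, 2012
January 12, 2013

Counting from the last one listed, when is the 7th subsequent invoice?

The day-of-month is always 12 (31, 30, 31 days between events).
So this recurs on the 12th of each month.
February 2013: February 12, 2013.
Next: March 2013 → March 12, 2013.
April 2013: April 12, 2013.
Next: May 2013 → May 12, 2013.
Next: June 2013 → June 12, 2013.
Next: July 2013 → July 12, 2013.
August 2013: August 12, 2013.

August 12, 2013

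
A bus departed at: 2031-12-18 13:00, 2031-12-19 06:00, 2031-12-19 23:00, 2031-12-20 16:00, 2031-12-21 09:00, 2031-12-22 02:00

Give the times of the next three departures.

2031-12-22 19:00, 2031-12-23 12:00, 2031-12-24 05:00

Spacing: 17, 17, 17, 17, 17 h — constant 17 h.
2031-12-22 02:00 + 17 h = 2031-12-22 19:00.
2031-12-22 19:00 + 17 h = 2031-12-23 12:00.
2031-12-23 12:00 + 17 h = 2031-12-24 05:00.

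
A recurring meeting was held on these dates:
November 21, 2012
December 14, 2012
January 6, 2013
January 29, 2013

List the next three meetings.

The spacing is 23, 23, 23 days — always 23 days.
January 29, 2013 + 23 days = February 21, 2013.
February 21, 2013 + 23 days = March 16, 2013.
March 16, 2013 + 23 days = April 8, 2013.

February 21, 2013; March 16, 2013; April 8, 2013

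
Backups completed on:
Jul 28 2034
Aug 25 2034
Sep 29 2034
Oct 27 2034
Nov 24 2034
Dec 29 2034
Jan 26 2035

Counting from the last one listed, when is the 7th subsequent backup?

These are Fridays with 28, 35, 28, 28, 35, 28-day gaps.
Each is the final Friday of its month — Sep 29 2034 is past the 28th, so '4th Friday' doesn't fit.
Last Friday of February 2035: Feb 23 2035.
March 2035 ends with Friday Mar 30 2035.
April 2035 ends with Friday Apr 27 2035.
Last Friday of May 2035: May 25 2035.
June 2035 ends with Friday Jun 29 2035.
Last Friday of July 2035: Jul 27 2035.
August 2035 ends with Friday Aug 31 2035.

Aug 31 2035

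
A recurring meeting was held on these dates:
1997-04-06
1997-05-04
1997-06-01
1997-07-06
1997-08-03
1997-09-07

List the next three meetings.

All dates are Sundays, 28, 28, 35, 28, 35 days apart.
Specifically, the 1st Sunday of each month.
1st Sunday of October 1997: 1997-10-05.
1st Sunday of November 1997: 1997-11-02.
1st Sunday of December 1997: 1997-12-07.

1997-10-05, 1997-11-02, 1997-12-07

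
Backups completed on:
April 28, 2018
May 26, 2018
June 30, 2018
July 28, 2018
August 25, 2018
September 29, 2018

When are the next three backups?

October 27, 2018; November 24, 2018; December 29, 2018

These are Saturdays with 28, 35, 28, 28, 35-day gaps.
Each is the final Saturday of its month — June 30, 2018 is past the 28th, so '4th Saturday' doesn't fit.
Last Saturday of October 2018: October 27, 2018.
November 2018 ends with Saturday November 24, 2018.
December 2018 ends with Saturday December 29, 2018.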